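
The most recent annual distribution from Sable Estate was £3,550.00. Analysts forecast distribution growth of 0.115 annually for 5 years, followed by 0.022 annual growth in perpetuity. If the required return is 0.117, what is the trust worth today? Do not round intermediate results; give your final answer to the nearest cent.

£55504.73

D_1 = 3958.25000
D_2 = 4413.44875
D_3 = 4920.99536
D_4 = 5486.90982
D_5 = 6117.90445
Terminal value at year 5: TV = D_5×(1+g_2)/(r−g_2) = 6252.49835/0.095 = 65815.77210
P_0 = D_1/(1+r)^1 + D_2/(1+r)^2 + D_3/(1+r)^3 + D_4/(1+r)^4 + D_5/(1+r)^5 + TV/(1+r)^5
    = 3543.64369 + 3537.29876 + 3530.96519 + 3524.64296 + 3518.33205 + 37849.84583 = 55504.72848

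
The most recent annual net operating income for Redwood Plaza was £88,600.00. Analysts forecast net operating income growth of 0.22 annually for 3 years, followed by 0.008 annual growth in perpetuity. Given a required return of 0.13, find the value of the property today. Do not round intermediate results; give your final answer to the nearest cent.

D_1 = 108092.00000
D_2 = 131872.24000
D_3 = 160884.13280
Terminal value at year 3: TV = D_3×(1+g_2)/(r−g_2) = 162171.20586/0.122 = 1329272.17920
P_0 = D_1/(1+r)^1 + D_2/(1+r)^2 + D_3/(1+r)^3 + TV/(1+r)^3
    = 95656.63717 + 103275.30739 + 111500.77434 + 921252.29951 = 1231685.01840

£1231685.02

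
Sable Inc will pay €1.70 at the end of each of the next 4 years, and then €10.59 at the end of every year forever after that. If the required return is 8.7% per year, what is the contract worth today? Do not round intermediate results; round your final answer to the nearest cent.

PV of 4-year annuity: €1.70 × [1 − (1+0.087)^−4] / 0.087 = 5.54399
Perpetuity value at year 4: €10.59 / 0.087 = 121.72414
PV of perpetuity: 121.72414 / (1+0.087)^4 = 87.18836
Total PV = 5.54399 + 87.18836 = 92.73235

€92.73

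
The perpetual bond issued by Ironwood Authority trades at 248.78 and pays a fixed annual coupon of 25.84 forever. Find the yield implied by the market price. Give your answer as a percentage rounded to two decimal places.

P = C/r ⇒ r = C/P = 25.84/248.78 = 0.103867

10.39%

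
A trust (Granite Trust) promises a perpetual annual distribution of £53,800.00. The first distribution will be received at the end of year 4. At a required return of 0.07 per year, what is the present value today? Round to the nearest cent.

Value at end of year 3: C / r = £53,800.00 / 0.07 = £768,571.4286
Discount to today: PV = £768,571.4286 / (1 + 0.07)^3 = £768,571.4286 / 1.225043 = £627,383.23

£627383.23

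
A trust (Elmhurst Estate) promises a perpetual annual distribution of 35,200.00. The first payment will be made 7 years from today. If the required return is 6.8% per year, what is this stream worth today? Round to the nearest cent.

348823.90

Value at end of year 6: C / r = 35,200.00 / 0.068 = 517,647.0588
Discount to today: PV = 517,647.0588 / (1 + 0.068)^6 = 517,647.0588 / 1.483978 = 348,823.90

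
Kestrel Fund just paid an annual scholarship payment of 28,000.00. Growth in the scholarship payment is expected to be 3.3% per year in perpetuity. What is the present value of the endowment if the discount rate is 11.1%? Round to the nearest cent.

370820.51

D₁ = D₀ × (1 + g) = 28,000.00 × 1.033 = 28,924.0000
Growing perpetuity: P = D₁ / (r − g) = 28,924.0000 / (0.111 − 0.033) = 370,820.51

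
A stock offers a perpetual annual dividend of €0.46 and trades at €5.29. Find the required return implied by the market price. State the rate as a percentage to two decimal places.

P = C/r ⇒ r = C/P = €0.46/€5.29 = 0.086957

8.70%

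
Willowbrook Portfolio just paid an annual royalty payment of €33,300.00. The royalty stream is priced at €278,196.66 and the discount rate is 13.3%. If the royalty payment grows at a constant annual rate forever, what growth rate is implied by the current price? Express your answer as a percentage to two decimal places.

P = D₀(1+g)/(r−g) ⇒ P(r−g) = D₀(1+g) ⇒ g(P+D₀) = P·r − D₀
g = (P·r − D₀)/(P + D₀) = (€278,196.66×0.133 − €33,300.00) / (€278,196.66 + €33,300.00) = 0.011879

1.19%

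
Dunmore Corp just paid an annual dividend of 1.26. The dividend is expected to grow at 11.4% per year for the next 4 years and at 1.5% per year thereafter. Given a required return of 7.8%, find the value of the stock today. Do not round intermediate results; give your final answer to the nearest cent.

28.63

D_1 = 1.40364
D_2 = 1.56365
D_3 = 1.74191
D_4 = 1.94049
Terminal value at year 4: TV = D_4×(1+g_2)/(r−g_2) = 1.96960/0.063 = 31.26344
P_0 = D_1/(1+r)^1 + D_2/(1+r)^2 + D_3/(1+r)^3 + D_4/(1+r)^4 + TV/(1+r)^4
    = 1.30208 + 1.34556 + 1.39050 + 1.43693 + 23.15057 = 28.62564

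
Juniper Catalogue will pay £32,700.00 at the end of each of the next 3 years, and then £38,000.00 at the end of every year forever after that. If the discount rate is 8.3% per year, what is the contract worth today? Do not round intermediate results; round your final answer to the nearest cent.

£444246.31

PV of 3-year annuity: £32,700.00 × [1 − (1+0.083)^−3] / 0.083 = 83816.97315
Perpetuity value at year 3: £38,000.00 / 0.083 = 457831.32530
PV of perpetuity: 457831.32530 / (1+0.083)^3 = 360429.33816
Total PV = 83816.97315 + 360429.33816 = 444246.31130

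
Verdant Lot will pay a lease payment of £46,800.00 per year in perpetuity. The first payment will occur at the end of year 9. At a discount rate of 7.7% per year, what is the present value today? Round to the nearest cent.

Value at end of year 8: C / r = £46,800.00 / 0.077 = £607,792.2078
Discount to today: PV = £607,792.2078 / (1 + 0.077)^8 = £607,792.2078 / 1.810196 = £335,760.42

£335760.42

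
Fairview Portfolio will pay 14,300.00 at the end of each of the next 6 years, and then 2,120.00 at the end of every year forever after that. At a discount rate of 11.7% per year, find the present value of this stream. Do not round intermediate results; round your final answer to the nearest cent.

PV of 6-year annuity: 14,300.00 × [1 − (1+0.117)^−6] / 0.117 = 59296.07572
Perpetuity value at year 6: 2,120.00 / 0.117 = 18119.65812
PV of perpetuity: 18119.65812 / (1+0.117)^6 = 9328.91123
Total PV = 59296.07572 + 9328.91123 = 68624.98695

68624.99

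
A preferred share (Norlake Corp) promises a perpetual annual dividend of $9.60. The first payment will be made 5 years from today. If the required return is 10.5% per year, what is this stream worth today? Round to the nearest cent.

Value at end of year 4: C / r = $9.60 / 0.105 = $91.4286
Discount to today: PV = $91.4286 / (1 + 0.105)^4 = $91.4286 / 1.490902 = $61.32

$61.32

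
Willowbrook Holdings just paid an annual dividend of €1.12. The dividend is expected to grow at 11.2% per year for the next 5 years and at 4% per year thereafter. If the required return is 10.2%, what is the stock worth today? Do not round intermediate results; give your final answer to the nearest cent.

€25.41

D_1 = 1.24544
D_2 = 1.38493
D_3 = 1.54004
D_4 = 1.71253
D_5 = 1.90433
Terminal value at year 5: TV = D_5×(1+g_2)/(r−g_2) = 1.98050/0.062 = 31.94358
P_0 = D_1/(1+r)^1 + D_2/(1+r)^2 + D_3/(1+r)^3 + D_4/(1+r)^4 + D_5/(1+r)^5 + TV/(1+r)^5
    = 1.13016 + 1.14042 + 1.15077 + 1.16121 + 1.17175 + 19.65512 = 25.40942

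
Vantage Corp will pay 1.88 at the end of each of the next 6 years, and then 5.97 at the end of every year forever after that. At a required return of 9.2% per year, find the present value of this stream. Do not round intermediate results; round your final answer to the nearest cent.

46.65

PV of 6-year annuity: 1.88 × [1 − (1+0.092)^−6] / 0.092 = 8.38347
Perpetuity value at year 6: 5.97 / 0.092 = 64.89130
PV of perpetuity: 64.89130 / (1+0.092)^6 = 38.26931
Total PV = 8.38347 + 38.26931 = 46.65279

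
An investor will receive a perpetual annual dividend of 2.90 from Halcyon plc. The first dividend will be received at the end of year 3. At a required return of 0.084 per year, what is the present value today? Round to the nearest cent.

29.38

Value at end of year 2: C / r = 2.90 / 0.084 = 34.5238
Discount to today: PV = 34.5238 / (1 + 0.084)^2 = 34.5238 / 1.175056 = 29.38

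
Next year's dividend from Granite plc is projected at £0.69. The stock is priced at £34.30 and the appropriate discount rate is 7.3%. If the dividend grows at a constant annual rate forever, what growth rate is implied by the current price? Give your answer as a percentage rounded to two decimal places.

P = D₁/(r−g) ⇒ g = r − D₁/P = 0.073 − £0.69/£34.30 = 0.052883

5.29%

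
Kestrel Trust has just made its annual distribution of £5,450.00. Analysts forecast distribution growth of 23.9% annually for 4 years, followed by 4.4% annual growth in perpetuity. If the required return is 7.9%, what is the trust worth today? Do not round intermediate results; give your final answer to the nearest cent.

D_1 = 6752.55000
D_2 = 8366.40945
D_3 = 10365.98131
D_4 = 12843.45084
Terminal value at year 4: TV = D_4×(1+g_2)/(r−g_2) = 13408.56268/0.035 = 383101.79081
P_0 = D_1/(1+r)^1 + D_2/(1+r)^2 + D_3/(1+r)^3 + D_4/(1+r)^4 + TV/(1+r)^4
    = 6258.15570 + 7186.14913 + 8251.75048 + 9475.36501 + 282636.60214 = 313808.02247

£313808.02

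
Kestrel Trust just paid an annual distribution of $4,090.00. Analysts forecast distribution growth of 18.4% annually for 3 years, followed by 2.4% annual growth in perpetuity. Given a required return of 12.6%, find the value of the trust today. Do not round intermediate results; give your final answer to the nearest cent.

$61315.88

D_1 = 4842.56000
D_2 = 5733.59104
D_3 = 6788.57179
Terminal value at year 3: TV = D_3×(1+g_2)/(r−g_2) = 6951.49751/0.102 = 68151.93642
P_0 = D_1/(1+r)^1 + D_2/(1+r)^2 + D_3/(1+r)^3 + TV/(1+r)^3
    = 4300.67496 + 4522.20173 + 4755.13930 + 47737.86901 = 61315.88500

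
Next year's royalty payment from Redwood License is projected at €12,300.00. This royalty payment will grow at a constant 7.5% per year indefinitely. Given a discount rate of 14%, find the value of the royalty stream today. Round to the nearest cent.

€189230.77

Growing perpetuity: P = D₁ / (r − g) = €12,300.0000 / (0.14 − 0.075) = €189,230.77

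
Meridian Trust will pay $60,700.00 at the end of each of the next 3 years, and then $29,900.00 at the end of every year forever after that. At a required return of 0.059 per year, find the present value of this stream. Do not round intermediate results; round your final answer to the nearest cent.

PV of 3-year annuity: $60,700.00 × [1 − (1+0.059)^−3] / 0.059 = 162552.48617
Perpetuity value at year 3: $29,900.00 / 0.059 = 506779.66102
PV of perpetuity: 506779.66102 / (1+0.059)^3 = 426708.50226
Total PV = 162552.48617 + 426708.50226 = 589260.98843

$589260.99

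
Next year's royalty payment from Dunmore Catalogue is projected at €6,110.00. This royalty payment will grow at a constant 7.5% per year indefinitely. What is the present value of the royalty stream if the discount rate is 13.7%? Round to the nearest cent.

Growing perpetuity: P = D₁ / (r − g) = €6,110.0000 / (0.137 − 0.075) = €98,548.39

€98548.39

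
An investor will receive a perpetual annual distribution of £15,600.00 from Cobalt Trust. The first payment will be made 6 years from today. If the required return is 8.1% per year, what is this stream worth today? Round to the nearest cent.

Value at end of year 5: C / r = £15,600.00 / 0.081 = £192,592.5926
Discount to today: PV = £192,592.5926 / (1 + 0.081)^5 = £192,592.5926 / 1.476143 = £130,470.13

£130470.13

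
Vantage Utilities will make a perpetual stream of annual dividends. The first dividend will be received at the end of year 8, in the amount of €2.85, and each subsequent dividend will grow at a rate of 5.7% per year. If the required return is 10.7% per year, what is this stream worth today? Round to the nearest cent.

Value at end of year 7: C₁ / (r − g) = €2.85 / (0.107 − 0.057) = €57.0000
Discount to today: PV = €57.0000 / (1 + 0.107)^7 = €57.0000 / 2.037198 = €27.98

€27.98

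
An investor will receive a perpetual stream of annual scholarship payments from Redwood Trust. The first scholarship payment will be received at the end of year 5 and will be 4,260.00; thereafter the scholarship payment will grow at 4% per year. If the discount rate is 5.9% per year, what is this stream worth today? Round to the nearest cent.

Value at end of year 4: C₁ / (r − g) = 4,260.00 / (0.059 − 0.04) = 224,210.5263
Discount to today: PV = 224,210.5263 / (1 + 0.059)^4 = 224,210.5263 / 1.257720 = 178,267.49

178267.49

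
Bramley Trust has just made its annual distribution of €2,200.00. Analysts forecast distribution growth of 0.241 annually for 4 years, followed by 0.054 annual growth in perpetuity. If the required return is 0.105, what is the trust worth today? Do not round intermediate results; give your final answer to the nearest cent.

D_1 = 2730.20000
D_2 = 3388.17820
D_3 = 4204.72915
D_4 = 5218.06887
Terminal value at year 4: TV = D_4×(1+g_2)/(r−g_2) = 5499.84459/0.051 = 107840.08999
P_0 = D_1/(1+r)^1 + D_2/(1+r)^2 + D_3/(1+r)^3 + D_4/(1+r)^4 + TV/(1+r)^4
    = 2470.76923 + 2774.86391 + 3116.38562 + 3499.94077 + 72332.10924 = 84194.06876

€84194.07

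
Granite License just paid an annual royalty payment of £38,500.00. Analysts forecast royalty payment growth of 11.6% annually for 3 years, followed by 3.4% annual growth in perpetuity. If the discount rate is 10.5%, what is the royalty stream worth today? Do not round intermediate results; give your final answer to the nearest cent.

£695416.82

D_1 = 42966.00000
D_2 = 47950.05600
D_3 = 53512.26250
Terminal value at year 3: TV = D_3×(1+g_2)/(r−g_2) = 55331.67942/0.071 = 779319.42846
P_0 = D_1/(1+r)^1 + D_2/(1+r)^2 + D_3/(1+r)^3 + TV/(1+r)^3
    = 38883.25792 + 39270.33107 + 39661.25745 + 577601.97465 = 695416.82109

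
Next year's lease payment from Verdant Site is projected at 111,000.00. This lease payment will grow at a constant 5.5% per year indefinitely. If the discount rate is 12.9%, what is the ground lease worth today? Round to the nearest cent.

1500000.00

Growing perpetuity: P = D₁ / (r − g) = 111,000.0000 / (0.129 − 0.055) = 1,500,000.00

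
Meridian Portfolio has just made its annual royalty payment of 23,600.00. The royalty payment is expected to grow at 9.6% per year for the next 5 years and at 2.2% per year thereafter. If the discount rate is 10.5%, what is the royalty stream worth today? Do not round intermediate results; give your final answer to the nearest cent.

394097.75

D_1 = 25865.60000
D_2 = 28348.69760
D_3 = 31070.17257
D_4 = 34052.90914
D_5 = 37321.98841
Terminal value at year 5: TV = D_5×(1+g_2)/(r−g_2) = 38143.07216/0.083 = 459555.08625
P_0 = D_1/(1+r)^1 + D_2/(1+r)^2 + D_3/(1+r)^3 + D_4/(1+r)^4 + D_5/(1+r)^5 + TV/(1+r)^5
    = 23407.78281 + 23217.13118 + 23028.03237 + 22840.47374 + 22654.44273 + 278949.88521 = 394097.74804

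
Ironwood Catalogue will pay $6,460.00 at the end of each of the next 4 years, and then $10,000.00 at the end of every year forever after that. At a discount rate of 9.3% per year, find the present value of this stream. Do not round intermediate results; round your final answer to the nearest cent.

PV of 4-year annuity: $6,460.00 × [1 − (1+0.093)^−4] / 0.093 = 20791.51663
Perpetuity value at year 4: $10,000.00 / 0.093 = 107526.88172
PV of perpetuity: 107526.88172 / (1+0.093)^4 = 75341.87145
Total PV = 20791.51663 + 75341.87145 = 96133.38809

$96133.39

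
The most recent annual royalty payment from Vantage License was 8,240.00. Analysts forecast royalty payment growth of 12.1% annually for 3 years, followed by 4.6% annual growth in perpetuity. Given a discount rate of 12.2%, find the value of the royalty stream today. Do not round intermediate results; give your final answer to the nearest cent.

D_1 = 9237.04000
D_2 = 10354.72184
D_3 = 11607.64318
Terminal value at year 3: TV = D_3×(1+g_2)/(r−g_2) = 12141.59477/0.076 = 159757.82591
P_0 = D_1/(1+r)^1 + D_2/(1+r)^2 + D_3/(1+r)^3 + TV/(1+r)^3
    = 8232.65597 + 8225.31849 + 8217.98755 + 113105.46016 = 137781.42216

137781.42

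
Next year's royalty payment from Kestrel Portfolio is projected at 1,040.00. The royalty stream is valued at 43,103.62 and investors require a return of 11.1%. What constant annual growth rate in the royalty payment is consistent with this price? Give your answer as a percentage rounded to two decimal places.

P = D₁/(r−g) ⇒ g = r − D₁/P = 0.111 − 1,040.00/43,103.62 = 0.086872

8.69%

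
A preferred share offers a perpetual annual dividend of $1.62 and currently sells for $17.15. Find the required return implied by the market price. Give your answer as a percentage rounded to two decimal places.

P = C/r ⇒ r = C/P = $1.62/$17.15 = 0.094461

9.45%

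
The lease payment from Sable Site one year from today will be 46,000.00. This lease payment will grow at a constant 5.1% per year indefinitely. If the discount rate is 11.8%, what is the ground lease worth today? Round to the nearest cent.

Growing perpetuity: P = D₁ / (r − g) = 46,000.0000 / (0.118 − 0.051) = 686,567.16

686567.16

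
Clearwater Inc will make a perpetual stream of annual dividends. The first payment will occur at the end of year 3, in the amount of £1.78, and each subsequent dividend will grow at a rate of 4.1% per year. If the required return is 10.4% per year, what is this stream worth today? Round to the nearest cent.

Value at end of year 2: C₁ / (r − g) = £1.78 / (0.104 − 0.041) = £28.2540
Discount to today: PV = £28.2540 / (1 + 0.104)^2 = £28.2540 / 1.218816 = £23.18

£23.18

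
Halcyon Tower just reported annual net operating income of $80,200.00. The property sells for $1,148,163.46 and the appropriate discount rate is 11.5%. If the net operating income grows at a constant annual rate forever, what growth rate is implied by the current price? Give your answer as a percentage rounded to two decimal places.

P = D₀(1+g)/(r−g) ⇒ P(r−g) = D₀(1+g) ⇒ g(P+D₀) = P·r − D₀
g = (P·r − D₀)/(P + D₀) = ($1,148,163.46×0.115 − $80,200.00) / ($1,148,163.46 + $80,200.00) = 0.042202

4.22%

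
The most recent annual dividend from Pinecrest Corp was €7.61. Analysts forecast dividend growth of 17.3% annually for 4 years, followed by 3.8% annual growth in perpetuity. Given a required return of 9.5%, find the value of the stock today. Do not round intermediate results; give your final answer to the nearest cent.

€218.75

D_1 = 8.92653
D_2 = 10.47082
D_3 = 12.28227
D_4 = 14.40710
Terminal value at year 4: TV = D_4×(1+g_2)/(r−g_2) = 14.95457/0.057 = 262.36095
P_0 = D_1/(1+r)^1 + D_2/(1+r)^2 + D_3/(1+r)^3 + D_4/(1+r)^4 + TV/(1+r)^4
    = 8.15208 + 8.73278 + 9.35484 + 10.02121 + 182.49154 = 218.75245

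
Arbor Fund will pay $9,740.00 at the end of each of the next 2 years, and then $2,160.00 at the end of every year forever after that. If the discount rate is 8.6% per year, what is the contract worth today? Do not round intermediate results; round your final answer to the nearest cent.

PV of 2-year annuity: $9,740.00 × [1 − (1+0.086)^−2] / 0.086 = 17227.15695
Perpetuity value at year 2: $2,160.00 / 0.086 = 25116.27907
PV of perpetuity: 25116.27907 / (1+0.086)^2 = 21295.88287
Total PV = 17227.15695 + 21295.88287 = 38523.03982

$38523.04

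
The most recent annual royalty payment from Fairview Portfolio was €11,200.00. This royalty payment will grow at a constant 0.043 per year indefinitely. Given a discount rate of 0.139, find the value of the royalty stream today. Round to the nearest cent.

€121683.33

D₁ = D₀ × (1 + g) = €11,200.00 × 1.043 = €11,681.6000
Growing perpetuity: P = D₁ / (r − g) = €11,681.6000 / (0.139 − 0.043) = €121,683.33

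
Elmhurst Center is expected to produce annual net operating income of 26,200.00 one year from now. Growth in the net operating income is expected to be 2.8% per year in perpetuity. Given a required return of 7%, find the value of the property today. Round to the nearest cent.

623809.52

Growing perpetuity: P = D₁ / (r − g) = 26,200.0000 / (0.07 − 0.028) = 623,809.52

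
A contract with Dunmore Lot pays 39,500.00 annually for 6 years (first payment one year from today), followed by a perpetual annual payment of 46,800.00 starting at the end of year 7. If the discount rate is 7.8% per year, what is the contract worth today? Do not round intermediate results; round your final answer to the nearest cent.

PV of 6-year annuity: 39,500.00 × [1 − (1+0.078)^−6] / 0.078 = 183716.97166
Perpetuity value at year 6: 46,800.00 / 0.078 = 600000.00000
PV of perpetuity: 600000.00000 / (1+0.078)^6 = 382330.27156
Total PV = 183716.97166 + 382330.27156 = 566047.24321

566047.24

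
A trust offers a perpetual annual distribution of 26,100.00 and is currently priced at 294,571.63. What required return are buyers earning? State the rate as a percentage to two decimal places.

8.86%

P = C/r ⇒ r = C/P = 26,100.00/294,571.63 = 0.088603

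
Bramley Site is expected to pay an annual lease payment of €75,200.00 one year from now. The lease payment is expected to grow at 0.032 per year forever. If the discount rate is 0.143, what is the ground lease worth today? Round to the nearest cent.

Growing perpetuity: P = D₁ / (r − g) = €75,200.0000 / (0.143 − 0.032) = €677,477.48

€677477.48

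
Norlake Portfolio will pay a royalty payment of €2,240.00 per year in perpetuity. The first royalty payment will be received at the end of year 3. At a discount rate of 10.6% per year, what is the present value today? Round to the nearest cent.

€17275.55

Value at end of year 2: C / r = €2,240.00 / 0.106 = €21,132.0755
Discount to today: PV = €21,132.0755 / (1 + 0.106)^2 = €21,132.0755 / 1.223236 = €17,275.55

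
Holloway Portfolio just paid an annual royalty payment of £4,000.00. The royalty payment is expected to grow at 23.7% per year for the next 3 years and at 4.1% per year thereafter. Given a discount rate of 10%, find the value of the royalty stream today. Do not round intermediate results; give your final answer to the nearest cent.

D_1 = 4948.00000
D_2 = 6120.67600
D_3 = 7571.27621
Terminal value at year 3: TV = D_3×(1+g_2)/(r−g_2) = 7881.69854/0.059 = 133588.11079
P_0 = D_1/(1+r)^1 + D_2/(1+r)^2 + D_3/(1+r)^3 + TV/(1+r)^3
    = 4498.18182 + 5058.40992 + 5688.41188 + 100366.72486 = 115611.72848

£115611.73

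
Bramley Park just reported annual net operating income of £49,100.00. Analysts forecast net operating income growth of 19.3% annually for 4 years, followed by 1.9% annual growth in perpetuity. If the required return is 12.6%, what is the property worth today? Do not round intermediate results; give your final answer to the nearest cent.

£816630.13

D_1 = 58576.30000
D_2 = 69881.52590
D_3 = 83368.66040
D_4 = 99458.81186
Terminal value at year 4: TV = D_4×(1+g_2)/(r−g_2) = 101348.52928/0.107 = 947182.51664
P_0 = D_1/(1+r)^1 + D_2/(1+r)^2 + D_3/(1+r)^3 + D_4/(1+r)^4 + TV/(1+r)^4
    = 52021.58082 + 55117.00348 + 58396.61203 + 61871.36603 + 589223.56998 = 816630.13234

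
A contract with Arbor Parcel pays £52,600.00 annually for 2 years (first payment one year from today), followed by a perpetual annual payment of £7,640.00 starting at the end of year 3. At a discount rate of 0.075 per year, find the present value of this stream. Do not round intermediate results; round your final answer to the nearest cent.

£182595.28

PV of 2-year annuity: £52,600.00 × [1 − (1+0.075)^−2] / 0.075 = 94446.72796
Perpetuity value at year 2: £7,640.00 / 0.075 = 101866.66667
PV of perpetuity: 101866.66667 / (1+0.075)^2 = 88148.54877
Total PV = 94446.72796 + 88148.54877 = 182595.27673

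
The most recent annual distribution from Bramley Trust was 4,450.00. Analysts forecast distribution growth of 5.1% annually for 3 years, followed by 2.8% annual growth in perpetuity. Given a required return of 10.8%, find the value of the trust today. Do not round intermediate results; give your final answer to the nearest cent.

60826.56

D_1 = 4676.95000
D_2 = 4915.47445
D_3 = 5166.16365
Terminal value at year 3: TV = D_3×(1+g_2)/(r−g_2) = 5310.81623/0.08 = 66385.20286
P_0 = D_1/(1+r)^1 + D_2/(1+r)^2 + D_3/(1+r)^3 + TV/(1+r)^3
    = 4221.07401 + 4003.92489 + 3797.94681 + 48803.61648 = 60826.56218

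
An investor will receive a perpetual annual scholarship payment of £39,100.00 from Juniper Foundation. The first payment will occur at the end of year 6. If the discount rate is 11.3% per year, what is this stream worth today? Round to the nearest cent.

Value at end of year 5: C / r = £39,100.00 / 0.113 = £346,017.6991
Discount to today: PV = £346,017.6991 / (1 + 0.113)^5 = £346,017.6991 / 1.707953 = £202,592.09

£202592.09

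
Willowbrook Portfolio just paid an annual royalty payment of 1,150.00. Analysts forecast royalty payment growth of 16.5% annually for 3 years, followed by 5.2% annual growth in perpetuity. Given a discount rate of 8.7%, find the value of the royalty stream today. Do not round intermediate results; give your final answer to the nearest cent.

D_1 = 1339.75000
D_2 = 1560.80875
D_3 = 1818.34219
Terminal value at year 3: TV = D_3×(1+g_2)/(r−g_2) = 1912.89599/0.035 = 54654.17108
P_0 = D_1/(1+r)^1 + D_2/(1+r)^2 + D_3/(1+r)^3 + TV/(1+r)^3
    = 1232.52070 + 1320.96285 + 1415.75135 + 42553.44055 = 46522.67545

46522.68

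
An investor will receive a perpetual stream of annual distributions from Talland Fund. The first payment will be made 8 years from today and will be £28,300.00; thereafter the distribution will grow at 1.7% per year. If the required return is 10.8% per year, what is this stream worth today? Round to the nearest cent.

Value at end of year 7: C₁ / (r − g) = £28,300.00 / (0.108 − 0.017) = £310,989.0110
Discount to today: PV = £310,989.0110 / (1 + 0.108)^7 = £310,989.0110 / 2.050115 = £151,693.41

£151693.41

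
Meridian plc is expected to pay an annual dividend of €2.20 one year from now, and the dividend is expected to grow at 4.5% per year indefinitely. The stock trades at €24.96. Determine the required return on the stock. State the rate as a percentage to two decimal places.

13.31%

P = D₁/(r − g) ⇒ r = D₁/P + g = €2.2000/€24.96 + 0.045 = 0.088141 + 0.045 = 0.133141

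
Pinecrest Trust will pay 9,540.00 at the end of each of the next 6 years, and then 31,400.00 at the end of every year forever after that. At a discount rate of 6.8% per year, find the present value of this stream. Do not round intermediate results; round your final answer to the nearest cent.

PV of 6-year annuity: 9,540.00 × [1 − (1+0.068)^−6] / 0.068 = 45754.91266
Perpetuity value at year 6: 31,400.00 / 0.068 = 461764.70588
PV of perpetuity: 461764.70588 / (1+0.068)^6 = 311166.77532
Total PV = 45754.91266 + 311166.77532 = 356921.68798

356921.69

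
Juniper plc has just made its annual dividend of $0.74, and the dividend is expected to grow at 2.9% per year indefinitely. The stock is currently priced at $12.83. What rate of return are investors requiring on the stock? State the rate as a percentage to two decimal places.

D₁ = $0.74 × 1.029 = $0.7615
P = D₁/(r − g) ⇒ r = D₁/P + g = $0.7615/$12.83 + 0.029 = 0.059350 + 0.029 = 0.088350

8.83%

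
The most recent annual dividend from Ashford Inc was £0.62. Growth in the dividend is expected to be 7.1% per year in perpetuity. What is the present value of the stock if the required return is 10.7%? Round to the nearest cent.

D₁ = D₀ × (1 + g) = £0.62 × 1.071 = £0.6640
Growing perpetuity: P = D₁ / (r − g) = £0.6640 / (0.107 − 0.071) = £18.45

£18.45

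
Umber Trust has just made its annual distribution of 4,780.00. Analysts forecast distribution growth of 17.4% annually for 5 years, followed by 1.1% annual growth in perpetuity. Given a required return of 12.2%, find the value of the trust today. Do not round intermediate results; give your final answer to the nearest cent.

82040.59

D_1 = 5611.72000
D_2 = 6588.15928
D_3 = 7734.49899
D_4 = 9080.30182
D_5 = 10660.27434
Terminal value at year 5: TV = D_5×(1+g_2)/(r−g_2) = 10777.53735/0.111 = 97094.93112
P_0 = D_1/(1+r)^1 + D_2/(1+r)^2 + D_3/(1+r)^3 + D_4/(1+r)^4 + D_5/(1+r)^5 + TV/(1+r)^5
    = 5001.53298 + 5233.33308 + 5475.87615 + 5729.66007 + 5995.20581 + 54604.98264 = 82040.59072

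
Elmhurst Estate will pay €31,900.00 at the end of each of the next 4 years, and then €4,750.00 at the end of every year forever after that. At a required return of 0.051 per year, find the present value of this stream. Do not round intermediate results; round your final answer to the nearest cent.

€189186.60

PV of 4-year annuity: €31,900.00 × [1 − (1+0.051)^−4] / 0.051 = 112853.55692
Perpetuity value at year 4: €4,750.00 / 0.051 = 93137.25490
PV of perpetuity: 93137.25490 / (1+0.051)^4 = 76333.04188
Total PV = 112853.55692 + 76333.04188 = 189186.59880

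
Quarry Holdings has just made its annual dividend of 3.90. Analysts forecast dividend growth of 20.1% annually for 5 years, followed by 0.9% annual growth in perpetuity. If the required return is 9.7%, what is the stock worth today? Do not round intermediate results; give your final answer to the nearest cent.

96.13

D_1 = 4.68390
D_2 = 5.62536
D_3 = 6.75606
D_4 = 8.11403
D_5 = 9.74495
Terminal value at year 5: TV = D_5×(1+g_2)/(r−g_2) = 9.83266/0.088 = 111.73472
P_0 = D_1/(1+r)^1 + D_2/(1+r)^2 + D_3/(1+r)^3 + D_4/(1+r)^4 + D_5/(1+r)^5 + TV/(1+r)^5
    = 4.26974 + 4.67452 + 5.11769 + 5.60286 + 6.13404 + 70.33233 = 96.13118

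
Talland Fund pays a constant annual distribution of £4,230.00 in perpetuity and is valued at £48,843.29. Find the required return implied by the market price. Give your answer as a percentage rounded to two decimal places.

P = C/r ⇒ r = C/P = £4,230.00/£48,843.29 = 0.086604

8.66%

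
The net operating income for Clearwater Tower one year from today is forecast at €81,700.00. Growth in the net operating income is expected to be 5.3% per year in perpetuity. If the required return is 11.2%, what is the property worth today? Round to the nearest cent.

Growing perpetuity: P = D₁ / (r − g) = €81,700.0000 / (0.112 − 0.053) = €1,384,745.76

€1384745.76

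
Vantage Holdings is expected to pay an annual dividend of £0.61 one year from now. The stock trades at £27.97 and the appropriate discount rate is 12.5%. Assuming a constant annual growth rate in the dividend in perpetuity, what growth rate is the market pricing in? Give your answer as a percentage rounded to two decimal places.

P = D₁/(r−g) ⇒ g = r − D₁/P = 0.125 − £0.61/£27.97 = 0.103191

10.32%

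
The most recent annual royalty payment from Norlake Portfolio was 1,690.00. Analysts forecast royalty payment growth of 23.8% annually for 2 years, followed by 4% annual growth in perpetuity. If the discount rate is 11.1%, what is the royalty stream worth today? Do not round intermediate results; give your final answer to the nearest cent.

D_1 = 2092.22000
D_2 = 2590.16836
Terminal value at year 2: TV = D_2×(1+g_2)/(r−g_2) = 2693.77509/0.071 = 37940.49429
P_0 = D_1/(1+r)^1 + D_2/(1+r)^2 + TV/(1+r)^2
    = 1883.18632 + 2098.45604 + 30737.94765 = 34719.59002

34719.59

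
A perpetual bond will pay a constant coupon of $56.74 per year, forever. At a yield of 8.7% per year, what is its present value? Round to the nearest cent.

$652.18

Level perpetuity: PV = C / r = $56.74 / 0.087 = $652.18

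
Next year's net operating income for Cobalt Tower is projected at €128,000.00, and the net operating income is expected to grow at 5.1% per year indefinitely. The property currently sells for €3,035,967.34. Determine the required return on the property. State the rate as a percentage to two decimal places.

9.32%

P = D₁/(r − g) ⇒ r = D₁/P + g = €128,000.0000/€3,035,967.34 + 0.051 = 0.042161 + 0.051 = 0.093161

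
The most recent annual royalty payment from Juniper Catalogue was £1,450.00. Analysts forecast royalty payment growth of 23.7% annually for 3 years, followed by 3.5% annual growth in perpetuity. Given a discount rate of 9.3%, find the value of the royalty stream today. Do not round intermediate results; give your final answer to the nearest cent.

D_1 = 1793.65000
D_2 = 2218.74505
D_3 = 2744.58763
Terminal value at year 3: TV = D_3×(1+g_2)/(r−g_2) = 2840.64819/0.058 = 48976.69300
P_0 = D_1/(1+r)^1 + D_2/(1+r)^2 + D_3/(1+r)^3 + TV/(1+r)^3
    = 1641.03385 + 1857.23593 + 2101.92209 + 37508.43737 = 43108.62925

£43108.63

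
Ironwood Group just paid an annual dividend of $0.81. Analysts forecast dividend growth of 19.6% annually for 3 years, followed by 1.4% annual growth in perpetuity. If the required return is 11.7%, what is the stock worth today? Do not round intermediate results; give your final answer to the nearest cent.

D_1 = 0.96876
D_2 = 1.15864
D_3 = 1.38573
Terminal value at year 3: TV = D_3×(1+g_2)/(r−g_2) = 1.40513/0.103 = 13.64204
P_0 = D_1/(1+r)^1 + D_2/(1+r)^2 + D_3/(1+r)^3 + TV/(1+r)^3
    = 0.86729 + 0.92863 + 0.99430 + 9.78858 = 12.57880

$12.58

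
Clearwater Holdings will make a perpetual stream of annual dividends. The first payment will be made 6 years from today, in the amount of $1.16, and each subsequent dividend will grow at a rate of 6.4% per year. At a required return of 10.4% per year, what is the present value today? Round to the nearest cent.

Value at end of year 5: C₁ / (r − g) = $1.16 / (0.104 − 0.064) = $29.0000
Discount to today: PV = $29.0000 / (1 + 0.104)^5 = $29.0000 / 1.640006 = $17.68

$17.68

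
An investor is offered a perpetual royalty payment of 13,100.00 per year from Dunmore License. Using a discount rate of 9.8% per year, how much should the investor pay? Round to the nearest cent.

133673.47

Level perpetuity: PV = C / r = 13,100.00 / 0.098 = 133,673.47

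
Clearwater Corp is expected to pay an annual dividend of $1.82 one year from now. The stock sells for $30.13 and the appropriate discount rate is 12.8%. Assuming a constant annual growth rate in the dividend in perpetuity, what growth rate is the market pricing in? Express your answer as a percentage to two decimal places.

6.76%

P = D₁/(r−g) ⇒ g = r − D₁/P = 0.128 − $1.82/$30.13 = 0.067595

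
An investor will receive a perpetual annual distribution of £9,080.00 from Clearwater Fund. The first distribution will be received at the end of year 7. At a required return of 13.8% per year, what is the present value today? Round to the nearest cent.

Value at end of year 6: C / r = £9,080.00 / 0.138 = £65,797.1014
Discount to today: PV = £65,797.1014 / (1 + 0.138)^6 = £65,797.1014 / 2.171969 = £30,293.76

£30293.76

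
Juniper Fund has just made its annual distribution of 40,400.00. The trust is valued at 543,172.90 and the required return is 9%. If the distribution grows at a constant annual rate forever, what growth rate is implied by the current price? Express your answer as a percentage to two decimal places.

1.45%

P = D₀(1+g)/(r−g) ⇒ P(r−g) = D₀(1+g) ⇒ g(P+D₀) = P·r − D₀
g = (P·r − D₀)/(P + D₀) = (543,172.90×0.09 − 40,400.00) / (543,172.90 + 40,400.00) = 0.014541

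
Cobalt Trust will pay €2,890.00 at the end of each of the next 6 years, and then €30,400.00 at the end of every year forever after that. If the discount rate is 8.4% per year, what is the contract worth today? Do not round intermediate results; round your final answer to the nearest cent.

€236257.95

PV of 6-year annuity: €2,890.00 × [1 − (1+0.084)^−6] / 0.084 = 13199.53795
Perpetuity value at year 6: €30,400.00 / 0.084 = 361904.76190
PV of perpetuity: 361904.76190 / (1+0.084)^6 = 223058.41112
Total PV = 13199.53795 + 223058.41112 = 236257.94908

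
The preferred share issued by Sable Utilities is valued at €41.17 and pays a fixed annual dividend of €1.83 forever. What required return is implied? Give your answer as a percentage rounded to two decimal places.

4.44%

P = C/r ⇒ r = C/P = €1.83/€41.17 = 0.044450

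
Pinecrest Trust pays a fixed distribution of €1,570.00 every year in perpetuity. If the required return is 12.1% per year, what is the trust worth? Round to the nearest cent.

Level perpetuity: PV = C / r = €1,570.00 / 0.121 = €12,975.21

€12975.21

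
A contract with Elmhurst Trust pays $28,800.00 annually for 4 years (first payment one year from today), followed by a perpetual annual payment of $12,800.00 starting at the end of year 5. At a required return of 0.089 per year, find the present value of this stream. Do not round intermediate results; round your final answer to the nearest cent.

PV of 4-year annuity: $28,800.00 × [1 − (1+0.089)^−4] / 0.089 = 93509.09871
Perpetuity value at year 4: $12,800.00 / 0.089 = 143820.22472
PV of perpetuity: 143820.22472 / (1+0.089)^4 = 102260.62529
Total PV = 93509.09871 + 102260.62529 = 195769.72400

$195769.72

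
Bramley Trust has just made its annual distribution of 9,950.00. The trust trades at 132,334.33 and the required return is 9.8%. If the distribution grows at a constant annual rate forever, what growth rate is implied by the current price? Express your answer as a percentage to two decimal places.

P = D₀(1+g)/(r−g) ⇒ P(r−g) = D₀(1+g) ⇒ g(P+D₀) = P·r − D₀
g = (P·r − D₀)/(P + D₀) = (132,334.33×0.098 − 9,950.00) / (132,334.33 + 9,950.00) = 0.021216

2.12%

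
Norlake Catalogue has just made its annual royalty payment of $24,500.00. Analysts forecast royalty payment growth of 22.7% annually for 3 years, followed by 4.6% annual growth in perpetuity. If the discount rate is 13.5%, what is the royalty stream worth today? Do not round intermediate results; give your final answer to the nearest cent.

$449864.96

D_1 = 30061.50000
D_2 = 36885.46050
D_3 = 45258.46003
Terminal value at year 3: TV = D_3×(1+g_2)/(r−g_2) = 47340.34920/0.089 = 531914.03590
P_0 = D_1/(1+r)^1 + D_2/(1+r)^2 + D_3/(1+r)^3 + TV/(1+r)^3
    = 26485.90308 + 28632.77805 + 30953.67283 + 363792.60429 = 449864.95826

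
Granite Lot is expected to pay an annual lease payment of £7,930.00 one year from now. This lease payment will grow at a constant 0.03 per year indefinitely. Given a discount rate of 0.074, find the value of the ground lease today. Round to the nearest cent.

Growing perpetuity: P = D₁ / (r − g) = £7,930.0000 / (0.074 − 0.03) = £180,227.27

£180227.27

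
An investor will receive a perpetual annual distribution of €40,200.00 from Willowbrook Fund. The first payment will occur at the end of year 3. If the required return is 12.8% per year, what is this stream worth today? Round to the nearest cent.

€246829.97

Value at end of year 2: C / r = €40,200.00 / 0.128 = €314,062.5000
Discount to today: PV = €314,062.5000 / (1 + 0.128)^2 = €314,062.5000 / 1.272384 = €246,829.97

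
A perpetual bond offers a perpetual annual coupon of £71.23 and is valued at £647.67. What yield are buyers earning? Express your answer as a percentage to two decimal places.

11.00%

P = C/r ⇒ r = C/P = £71.23/£647.67 = 0.109979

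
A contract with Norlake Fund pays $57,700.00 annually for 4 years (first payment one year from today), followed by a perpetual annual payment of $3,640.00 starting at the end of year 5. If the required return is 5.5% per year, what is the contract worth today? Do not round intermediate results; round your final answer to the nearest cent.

PV of 4-year annuity: $57,700.00 × [1 − (1+0.055)^−4] / 0.055 = 202247.16203
Perpetuity value at year 4: $3,640.00 / 0.055 = 66181.81818
PV of perpetuity: 66181.81818 / (1+0.055)^4 = 53423.07174
Total PV = 202247.16203 + 53423.07174 = 255670.23377

$255670.23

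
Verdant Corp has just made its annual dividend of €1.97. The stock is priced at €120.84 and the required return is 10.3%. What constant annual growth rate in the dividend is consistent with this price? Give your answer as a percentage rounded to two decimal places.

P = D₀(1+g)/(r−g) ⇒ P(r−g) = D₀(1+g) ⇒ g(P+D₀) = P·r − D₀
g = (P·r − D₀)/(P + D₀) = (€120.84×0.103 − €1.97) / (€120.84 + €1.97) = 0.085307

8.53%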